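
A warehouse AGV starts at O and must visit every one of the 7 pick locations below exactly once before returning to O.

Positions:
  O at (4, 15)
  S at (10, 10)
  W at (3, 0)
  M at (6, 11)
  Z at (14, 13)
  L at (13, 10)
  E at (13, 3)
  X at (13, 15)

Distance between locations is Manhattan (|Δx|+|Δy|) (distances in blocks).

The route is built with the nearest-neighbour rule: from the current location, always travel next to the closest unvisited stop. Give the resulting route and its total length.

62 blocks along O → M → S → L → Z → X → E → W → O.

From O: distances to unvisited — M=6, X=9, S=11, Z=12, L=14, W=16, E=21. Nearest is M (6).
From M: distances to unvisited — S=5, L=8, Z=10, X=11, W=14, E=15. Nearest is S (5).
From S: distances to unvisited — L=3, Z=7, X=8, E=10, W=17. Nearest is L (3).
From L: distances to unvisited — Z=4, X=5, E=7, W=20. Nearest is Z (4).
From Z: distances to unvisited — X=3, E=11, W=24. Nearest is X (3).
From X: distances to unvisited — E=12, W=25. Nearest is E (12).
From E: distances to unvisited — W=13. Nearest is W (13).
Return W→O: 16.
Total = 6 + 5 + 3 + 4 + 3 + 12 + 13 + 16 = 62.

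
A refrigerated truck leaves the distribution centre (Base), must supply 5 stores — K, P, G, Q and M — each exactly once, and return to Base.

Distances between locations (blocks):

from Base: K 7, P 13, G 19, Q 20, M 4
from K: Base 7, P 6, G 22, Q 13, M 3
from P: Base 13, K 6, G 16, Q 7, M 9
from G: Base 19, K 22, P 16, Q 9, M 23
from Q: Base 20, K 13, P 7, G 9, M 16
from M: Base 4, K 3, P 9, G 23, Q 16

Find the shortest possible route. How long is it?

With 5 stops there are 5!/2 = 60 distinct round trips (a route and its reverse cost the same).
Base-K-P-G-Q-M-Base: 7+6+16+9+16+4 = 58
Base-K-P-G-M-Q-Base: 7+6+16+23+16+20 = 88
Base-K-P-Q-G-M-Base: 7+6+7+9+23+4 = 56
Base-K-P-Q-M-G-Base: 7+6+7+16+23+19 = 78
Base-K-P-M-G-Q-Base: 7+6+9+23+9+20 = 74
Base-K-P-M-Q-G-Base: 7+6+9+16+9+19 = 66
Base-K-G-P-Q-M-Base: 7+22+16+7+16+4 = 72
Base-K-G-P-M-Q-Base: 7+22+16+9+16+20 = 90
Base-K-G-Q-P-M-Base: 7+22+9+7+9+4 = 58
Base-K-G-Q-M-P-Base: 7+22+9+16+9+13 = 76
Base-K-G-M-P-Q-Base: 7+22+23+9+7+20 = 88
Base-K-G-M-Q-P-Base: 7+22+23+16+7+13 = 88
Base-K-Q-P-G-M-Base: 7+13+7+16+23+4 = 70
Base-K-Q-P-M-G-Base: 7+13+7+9+23+19 = 78
… (46 more)
Base-G-Q-P-K-M-Base: 19+9+7+6+3+4 = 48  ← best
The minimum is 48.
One optimal route: Base → G → Q → P → K → M → Base (or its reverse).

Minimum total distance: 48 blocks.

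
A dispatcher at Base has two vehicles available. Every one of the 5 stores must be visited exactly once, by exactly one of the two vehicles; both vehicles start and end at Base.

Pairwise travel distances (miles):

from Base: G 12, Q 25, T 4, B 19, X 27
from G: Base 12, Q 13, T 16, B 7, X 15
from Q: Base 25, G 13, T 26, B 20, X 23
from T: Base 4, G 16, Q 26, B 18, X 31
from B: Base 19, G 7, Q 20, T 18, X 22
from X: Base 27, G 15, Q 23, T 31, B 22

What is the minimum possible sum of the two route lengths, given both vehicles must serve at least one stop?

There are 2^4 − 1 = 15 ways to divide the 5 stops into two non-empty groups. For each, the best each vehicle can do is its own shortest tour through its group:
  {G} + {Q, T, B, X}: 24 + 92 = 116
  {Q} + {G, T, B, X}: 50 + 71 = 121
  {G, Q} + {T, B, X}: 50 + 71 = 121
  {T} + {G, Q, B, X}: 8 + 89 = 97
  {G, T} + {Q, B, X}: 32 + 89 = 121
  {Q, T} + {G, B, X}: 55 + 68 = 123
  … (15 splits in total)
Best: vehicle 1 Base → T → Base = 8; vehicle 2 Base → G → Q → X → B → Base = 89; combined 97.

Minimum combined distance: 97 miles.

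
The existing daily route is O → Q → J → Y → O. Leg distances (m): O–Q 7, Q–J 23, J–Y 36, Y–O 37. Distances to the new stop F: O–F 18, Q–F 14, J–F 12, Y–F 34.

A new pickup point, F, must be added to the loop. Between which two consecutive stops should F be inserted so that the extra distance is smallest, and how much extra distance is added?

Adding 3 m by placing F on the Q–J leg.

Insertion cost between consecutive stops i–j is d(i,F) + d(F,j) − d(i,j):
  between O and Q: 18 + 14 − 7 = 25
  between Q and J: 14 + 12 − 23 = 3
  between J and Y: 12 + 34 − 36 = 10
  between Y and O: 34 + 18 − 37 = 15
Cheapest insertion is between Q and J, adding 3.
New total = 103 + 3 = 106.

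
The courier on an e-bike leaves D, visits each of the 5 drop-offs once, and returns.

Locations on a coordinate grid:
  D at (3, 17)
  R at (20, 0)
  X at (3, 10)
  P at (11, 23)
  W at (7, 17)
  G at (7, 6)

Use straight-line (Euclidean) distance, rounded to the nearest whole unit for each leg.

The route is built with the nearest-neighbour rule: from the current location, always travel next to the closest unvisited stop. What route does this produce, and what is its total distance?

Total distance 70 via the nearest-neighbour route D → W → P → X → G → R → D.

At D the remaining stops are W 4, X 7, P 10, G 12, R 24; go to W.
At W the remaining stops are P 7, X 8, G 11, R 21; go to P.
At P the remaining stops are X 15, G 17, R 25; go to X.
At X the remaining stops are G 6, R 20; go to G.
At G the remaining stops are R 14; go to R.
Return R→D: 24.
Total = 4 + 7 + 15 + 6 + 14 + 24 = 70.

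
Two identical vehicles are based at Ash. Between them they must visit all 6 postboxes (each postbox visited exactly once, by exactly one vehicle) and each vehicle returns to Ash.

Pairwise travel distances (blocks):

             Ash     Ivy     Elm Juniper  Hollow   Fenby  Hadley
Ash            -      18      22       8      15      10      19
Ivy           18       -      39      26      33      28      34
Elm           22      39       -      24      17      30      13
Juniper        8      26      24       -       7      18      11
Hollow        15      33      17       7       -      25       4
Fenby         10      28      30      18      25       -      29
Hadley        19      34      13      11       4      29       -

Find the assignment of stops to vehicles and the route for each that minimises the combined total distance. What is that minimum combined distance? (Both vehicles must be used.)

108 blocks — the smallest possible combined total.

Try each way of splitting the stops between the two vehicles (each non-empty) and, for each split, find the best tour for each vehicle:
  {Ivy} + {Elm, Juniper, Hollow, Fenby, Hadley}: 36 + 72 = 108
  {Elm} + {Ivy, Juniper, Hollow, Fenby, Hadley}: 44 + 91 = 135
  {Ivy, Elm} + {Juniper, Hollow, Fenby, Hadley}: 79 + 58 = 137
  {Juniper} + {Ivy, Elm, Hollow, Fenby, Hadley}: 16 + 108 = 124
  {Ivy, Juniper} + {Elm, Hollow, Fenby, Hadley}: 52 + 72 = 124
  {Elm, Juniper} + {Ivy, Hollow, Fenby, Hadley}: 54 + 91 = 145
  … (31 splits in total)
Best: vehicle 1 Ash → Ivy → Ash = 36; vehicle 2 Ash → Juniper → Hollow → Hadley → Elm → Fenby → Ash = 72; combined 108.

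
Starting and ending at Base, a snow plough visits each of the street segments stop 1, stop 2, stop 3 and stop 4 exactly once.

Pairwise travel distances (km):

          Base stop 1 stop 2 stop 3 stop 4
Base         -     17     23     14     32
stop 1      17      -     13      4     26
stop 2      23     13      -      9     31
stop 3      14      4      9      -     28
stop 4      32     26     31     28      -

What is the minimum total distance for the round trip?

93 km — the shortest possible round trip.

Base→stop 1→stop 2→stop 3→stop 4→Base: 17+13+9+28+32 = 99
Base→stop 1→stop 2→stop 4→stop 3→Base: 17+13+31+28+14 = 103
Base→stop 1→stop 3→stop 2→stop 4→Base: 17+4+9+31+32 = 93
Base→stop 1→stop 3→stop 4→stop 2→Base: 17+4+28+31+23 = 103
Base→stop 1→stop 4→stop 2→stop 3→Base: 17+26+31+9+14 = 97
Base→stop 1→stop 4→stop 3→stop 2→Base: 17+26+28+9+23 = 103
Base→stop 2→stop 1→stop 3→stop 4→Base: 23+13+4+28+32 = 100
Base→stop 2→stop 1→stop 4→stop 3→Base: 23+13+26+28+14 = 104
Base→stop 2→stop 3→stop 1→stop 4→Base: 23+9+4+26+32 = 94
Base→stop 2→stop 4→stop 1→stop 3→Base: 23+31+26+4+14 = 98
Base→stop 3→stop 1→stop 2→stop 4→Base: 14+4+13+31+32 = 94
Base→stop 3→stop 2→stop 1→stop 4→Base: 14+9+13+26+32 = 94
The minimum is 93.
One optimal route: Base → stop 1 → stop 3 → stop 2 → stop 4 → Base (or its reverse).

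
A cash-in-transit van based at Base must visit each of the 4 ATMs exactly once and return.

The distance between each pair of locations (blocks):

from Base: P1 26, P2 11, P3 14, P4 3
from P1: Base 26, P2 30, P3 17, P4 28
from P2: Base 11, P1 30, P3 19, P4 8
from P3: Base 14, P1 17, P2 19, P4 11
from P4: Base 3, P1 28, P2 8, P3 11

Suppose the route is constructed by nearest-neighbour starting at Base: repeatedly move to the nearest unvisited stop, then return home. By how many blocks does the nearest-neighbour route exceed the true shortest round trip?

1 blocks longer than the optimal tour.

Base: P4=3, P2=11, P3=14, P1=26 ⇒ P4
P4: P2=8, P3=11, P1=28 ⇒ P2
P2: P3=19, P1=30 ⇒ P3
P3: P1=17 ⇒ P1
NN route Base → P4 → P2 → P3 → P1 → Base costs 73.
Optimal: Base → P2 → P1 → P3 → P4 → Base costs 72 (by enumerating all 12 distinct tours).
Excess = 73 − 72 = 1.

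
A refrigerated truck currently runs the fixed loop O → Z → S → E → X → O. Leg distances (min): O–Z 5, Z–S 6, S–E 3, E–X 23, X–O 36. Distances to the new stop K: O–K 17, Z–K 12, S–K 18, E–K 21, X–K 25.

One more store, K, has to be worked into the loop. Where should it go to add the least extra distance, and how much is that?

+6 min — insert K between X and O.

Insertion cost between consecutive stops i–j is d(i,K) + d(K,j) − d(i,j):
  between O and Z: 17 + 12 − 5 = 24
  between Z and S: 12 + 18 − 6 = 24
  between S and E: 18 + 21 − 3 = 36
  between E and X: 21 + 25 − 23 = 23
  between X and O: 25 + 17 − 36 = 6
Cheapest insertion is between X and O, adding 6.
New total = 73 + 6 = 79.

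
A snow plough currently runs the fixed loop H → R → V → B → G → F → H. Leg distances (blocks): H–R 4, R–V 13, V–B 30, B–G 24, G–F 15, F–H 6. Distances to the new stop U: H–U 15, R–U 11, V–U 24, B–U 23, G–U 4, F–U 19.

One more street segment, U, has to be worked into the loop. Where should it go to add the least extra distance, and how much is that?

Minimum extra distance: 3 blocks, inserting U between B and G.

Insertion cost between consecutive stops i–j is d(i,U) + d(U,j) − d(i,j):
  between H and R: 15 + 11 − 4 = 22
  between R and V: 11 + 24 − 13 = 22
  between V and B: 24 + 23 − 30 = 17
  between B and G: 23 + 4 − 24 = 3
  between G and F: 4 + 19 − 15 = 8
  between F and H: 19 + 15 − 6 = 28
Cheapest insertion is between B and G, adding 3.
New total = 92 + 3 = 95.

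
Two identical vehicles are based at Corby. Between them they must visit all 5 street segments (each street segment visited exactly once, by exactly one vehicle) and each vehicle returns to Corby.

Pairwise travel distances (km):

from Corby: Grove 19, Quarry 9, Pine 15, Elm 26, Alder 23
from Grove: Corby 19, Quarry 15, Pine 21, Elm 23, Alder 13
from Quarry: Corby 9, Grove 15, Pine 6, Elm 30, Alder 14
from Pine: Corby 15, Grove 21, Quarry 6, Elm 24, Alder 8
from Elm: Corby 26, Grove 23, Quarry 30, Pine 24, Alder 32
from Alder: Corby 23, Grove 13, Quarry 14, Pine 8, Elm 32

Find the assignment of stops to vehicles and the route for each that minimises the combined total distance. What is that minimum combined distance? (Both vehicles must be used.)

Minimum combined distance: 103 km.

There are 2^4 − 1 = 15 ways to divide the 5 stops into two non-empty groups. For each, the best each vehicle can do is its own shortest tour through its group:
  {Grove} + {Quarry, Pine, Elm, Alder}: 38 + 81 = 119
  {Quarry} + {Grove, Pine, Elm, Alder}: 18 + 85 = 103
  {Grove, Quarry} + {Pine, Elm, Alder}: 43 + 81 = 124
  {Pine} + {Grove, Quarry, Elm, Alder}: 30 + 85 = 115
  {Grove, Pine} + {Quarry, Elm, Alder}: 55 + 81 = 136
  {Quarry, Pine} + {Grove, Elm, Alder}: 30 + 85 = 115
  … (15 splits in total)
Best: vehicle 1 Corby → Quarry → Corby = 18; vehicle 2 Corby → Pine → Alder → Grove → Elm → Corby = 85; combined 103.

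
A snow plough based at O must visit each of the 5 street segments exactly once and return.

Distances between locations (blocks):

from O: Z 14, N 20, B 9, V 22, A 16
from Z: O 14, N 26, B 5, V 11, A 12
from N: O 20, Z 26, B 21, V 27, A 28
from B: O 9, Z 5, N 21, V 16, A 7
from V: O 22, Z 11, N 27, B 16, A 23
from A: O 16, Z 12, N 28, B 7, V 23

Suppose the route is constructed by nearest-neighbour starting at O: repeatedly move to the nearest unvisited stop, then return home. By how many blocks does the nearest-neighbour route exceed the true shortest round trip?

The nearest-neighbour route is 10 blocks longer than optimal.

O: B=9, Z=14, A=16, N=20, V=22 ⇒ B
B: Z=5, A=7, V=16, N=21 ⇒ Z
Z: V=11, A=12, N=26 ⇒ V
V: A=23, N=27 ⇒ A
A: N=28 ⇒ N
NN route O → B → Z → V → A → N → O costs 96.
Optimal: O → N → V → Z → B → A → O costs 86 (by enumerating all 60 distinct tours).
Excess = 96 − 86 = 10.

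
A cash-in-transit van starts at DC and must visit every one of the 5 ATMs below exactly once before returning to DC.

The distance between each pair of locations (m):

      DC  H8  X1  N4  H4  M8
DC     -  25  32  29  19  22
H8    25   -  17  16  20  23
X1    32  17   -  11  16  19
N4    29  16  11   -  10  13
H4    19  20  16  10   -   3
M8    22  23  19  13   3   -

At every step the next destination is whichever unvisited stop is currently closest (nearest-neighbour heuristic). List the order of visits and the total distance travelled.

From DC: distances to unvisited — H4=19, M8=22, H8=25, N4=29, X1=32. Nearest is H4 (19).
From H4: distances to unvisited — M8=3, N4=10, X1=16, H8=20. Nearest is M8 (3).
From M8: distances to unvisited — N4=13, X1=19, H8=23. Nearest is N4 (13).
From N4: distances to unvisited — X1=11, H8=16. Nearest is X1 (11).
From X1: distances to unvisited — H8=17. Nearest is H8 (17).
Return H8→DC: 25.
Total = 19 + 3 + 13 + 11 + 17 + 25 = 88.

Total distance 88 m via the nearest-neighbour route DC → H4 → M8 → N4 → X1 → H8 → DC.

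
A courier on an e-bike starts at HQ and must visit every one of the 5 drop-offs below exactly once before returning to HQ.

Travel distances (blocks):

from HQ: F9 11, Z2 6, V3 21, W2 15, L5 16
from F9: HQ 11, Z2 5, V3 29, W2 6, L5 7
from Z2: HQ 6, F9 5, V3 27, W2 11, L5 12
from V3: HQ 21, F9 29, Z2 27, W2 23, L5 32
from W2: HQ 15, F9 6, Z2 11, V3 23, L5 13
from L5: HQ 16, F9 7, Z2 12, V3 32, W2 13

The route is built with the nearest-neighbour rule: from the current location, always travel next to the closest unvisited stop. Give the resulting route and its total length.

Total distance 83 blocks via the nearest-neighbour route HQ → Z2 → F9 → W2 → L5 → V3 → HQ.

At HQ the remaining stops are Z2 6, F9 11, W2 15, L5 16, V3 21; go to Z2.
At Z2 the remaining stops are F9 5, W2 11, L5 12, V3 27; go to F9.
At F9 the remaining stops are W2 6, L5 7, V3 29; go to W2.
At W2 the remaining stops are L5 13, V3 23; go to L5.
At L5 the remaining stops are V3 32; go to V3.
Return V3→HQ: 21.
Total = 6 + 5 + 6 + 13 + 32 + 21 = 83.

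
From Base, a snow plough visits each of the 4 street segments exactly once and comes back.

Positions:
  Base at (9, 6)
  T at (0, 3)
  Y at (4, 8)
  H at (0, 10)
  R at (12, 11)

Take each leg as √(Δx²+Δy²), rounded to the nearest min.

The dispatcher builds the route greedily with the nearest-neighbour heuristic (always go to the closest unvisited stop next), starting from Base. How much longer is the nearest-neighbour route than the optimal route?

From Base: Y=5, R=6, T=9, H=10 → choose Y (5).
From Y: H=4, T=6, R=9 → choose H (4).
From H: T=7, R=12 → choose T (7).
From T: R=14 → choose R (14).
NN route Base → Y → H → T → R → Base costs 36.
Optimal: Base → T → H → Y → R → Base costs 35 (by enumerating all 12 distinct tours).
Excess = 36 − 35 = 1.

The nearest-neighbour route is 1 min longer than optimal.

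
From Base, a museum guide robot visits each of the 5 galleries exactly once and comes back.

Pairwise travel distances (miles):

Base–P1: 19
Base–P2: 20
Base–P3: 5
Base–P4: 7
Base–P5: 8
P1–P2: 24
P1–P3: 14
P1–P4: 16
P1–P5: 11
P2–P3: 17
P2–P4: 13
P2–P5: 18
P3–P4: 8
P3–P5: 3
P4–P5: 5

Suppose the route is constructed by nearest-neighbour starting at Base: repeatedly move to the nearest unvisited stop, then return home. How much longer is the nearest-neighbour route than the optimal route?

6 miles longer than the optimal tour.

Base: P3=5, P4=7, P5=8, P1=19, P2=20 ⇒ P3
P3: P5=3, P4=8, P1=14, P2=17 ⇒ P5
P5: P4=5, P1=11, P2=18 ⇒ P4
P4: P2=13, P1=16 ⇒ P2
P2: P1=24 ⇒ P1
NN route Base → P3 → P5 → P4 → P2 → P1 → Base costs 69.
Optimal: Base → P3 → P5 → P1 → P2 → P4 → Base costs 63 (by enumerating all 60 distinct tours).
Excess = 69 − 63 = 6.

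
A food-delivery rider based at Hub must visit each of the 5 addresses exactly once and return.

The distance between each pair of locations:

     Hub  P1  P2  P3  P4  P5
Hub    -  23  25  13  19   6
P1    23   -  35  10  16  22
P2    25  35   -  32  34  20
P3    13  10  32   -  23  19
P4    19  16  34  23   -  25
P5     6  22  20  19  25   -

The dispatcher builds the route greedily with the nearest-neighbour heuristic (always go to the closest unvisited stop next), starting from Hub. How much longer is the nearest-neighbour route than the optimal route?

Hub: P5=6, P3=13, P4=19, P1=23, P2=25 ⇒ P5
P5: P3=19, P2=20, P1=22, P4=25 ⇒ P3
P3: P1=10, P4=23, P2=32 ⇒ P1
P1: P4=16, P2=35 ⇒ P4
P4: P2=34 ⇒ P2
NN route Hub → P5 → P3 → P1 → P4 → P2 → Hub costs 110.
Optimal: Hub → P3 → P1 → P4 → P2 → P5 → Hub costs 99 (by enumerating all 60 distinct tours).
Excess = 110 − 99 = 11.

Excess over optimum: 11.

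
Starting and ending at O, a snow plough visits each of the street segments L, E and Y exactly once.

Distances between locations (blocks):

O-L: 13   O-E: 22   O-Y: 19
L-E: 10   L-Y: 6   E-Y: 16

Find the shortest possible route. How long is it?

Shortest round trip = 57 blocks.

O → L → E → Y → O: 13+10+16+19 = 58
O → L → Y → E → O: 13+6+16+22 = 57
O → E → L → Y → O: 22+10+6+19 = 57
The minimum is 57.
One optimal route: O → L → Y → E → O (or its reverse).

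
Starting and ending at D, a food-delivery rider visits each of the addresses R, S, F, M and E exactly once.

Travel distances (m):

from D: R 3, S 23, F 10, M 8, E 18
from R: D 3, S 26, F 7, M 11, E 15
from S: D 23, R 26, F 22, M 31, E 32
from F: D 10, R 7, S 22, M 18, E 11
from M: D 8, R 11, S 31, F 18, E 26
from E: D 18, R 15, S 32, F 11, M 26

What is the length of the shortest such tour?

There are 60 distinct closed tours to check (reversals are equivalent).
D-R-S-F-M-E-D: 3+26+22+18+26+18 = 113
D-R-S-F-E-M-D: 3+26+22+11+26+8 = 96
D-R-S-M-F-E-D: 3+26+31+18+11+18 = 107
D-R-S-M-E-F-D: 3+26+31+26+11+10 = 107
D-R-S-E-F-M-D: 3+26+32+11+18+8 = 98
D-R-S-E-M-F-D: 3+26+32+26+18+10 = 115
D-R-F-S-M-E-D: 3+7+22+31+26+18 = 107
D-R-F-S-E-M-D: 3+7+22+32+26+8 = 98
D-R-F-M-S-E-D: 3+7+18+31+32+18 = 109
D-R-F-M-E-S-D: 3+7+18+26+32+23 = 109
D-R-F-E-S-M-D: 3+7+11+32+31+8 = 92
D-R-F-E-M-S-D: 3+7+11+26+31+23 = 101
D-R-M-S-F-E-D: 3+11+31+22+11+18 = 96
D-R-M-S-E-F-D: 3+11+31+32+11+10 = 98
… (46 more)
D-R-E-F-S-M-D: 3+15+11+22+31+8 = 90  ← best
The minimum is 90.
One optimal route: D → R → E → F → S → M → D (or its reverse).

Minimum total distance: 90 m.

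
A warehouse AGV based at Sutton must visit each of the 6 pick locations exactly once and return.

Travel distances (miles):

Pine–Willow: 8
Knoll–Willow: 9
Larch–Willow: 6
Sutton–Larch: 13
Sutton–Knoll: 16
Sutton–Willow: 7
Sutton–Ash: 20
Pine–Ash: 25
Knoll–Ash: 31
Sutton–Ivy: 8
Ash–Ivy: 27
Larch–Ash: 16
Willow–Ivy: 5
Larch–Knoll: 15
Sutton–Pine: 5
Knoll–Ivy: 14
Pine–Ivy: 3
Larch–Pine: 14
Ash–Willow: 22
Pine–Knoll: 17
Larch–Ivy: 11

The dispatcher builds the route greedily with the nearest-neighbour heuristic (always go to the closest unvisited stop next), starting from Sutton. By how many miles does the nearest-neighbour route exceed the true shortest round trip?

From Sutton: Pine=5, Willow=7, Ivy=8, Larch=13, Knoll=16, Ash=20 → choose Pine (5).
From Pine: Ivy=3, Willow=8, Larch=14, Knoll=17, Ash=25 → choose Ivy (3).
From Ivy: Willow=5, Larch=11, Knoll=14, Ash=27 → choose Willow (5).
From Willow: Larch=6, Knoll=9, Ash=22 → choose Larch (6).
From Larch: Knoll=15, Ash=16 → choose Knoll (15).
From Knoll: Ash=31 → choose Ash (31).
NN route Sutton → Pine → Ivy → Willow → Larch → Knoll → Ash → Sutton costs 85.
Optimal: Sutton → Pine → Ivy → Knoll → Willow → Larch → Ash → Sutton costs 73 (by enumerating all 360 distinct tours).
Excess = 85 − 73 = 12.

Excess over optimum: 12 miles.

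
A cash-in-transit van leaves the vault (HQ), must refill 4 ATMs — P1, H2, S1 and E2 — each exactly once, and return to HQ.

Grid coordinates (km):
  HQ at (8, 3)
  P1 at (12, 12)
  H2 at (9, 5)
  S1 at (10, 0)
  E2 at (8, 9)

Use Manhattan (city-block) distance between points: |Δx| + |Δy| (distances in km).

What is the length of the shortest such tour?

Minimum total distance: 34 km.

HQ → P1 → H2 → S1 → E2 → HQ: 13+10+6+11+6 = 46
HQ → P1 → H2 → E2 → S1 → HQ: 13+10+5+11+5 = 44
HQ → P1 → S1 → H2 → E2 → HQ: 13+14+6+5+6 = 44
HQ → P1 → S1 → E2 → H2 → HQ: 13+14+11+5+3 = 46
HQ → P1 → E2 → H2 → S1 → HQ: 13+7+5+6+5 = 36
HQ → P1 → E2 → S1 → H2 → HQ: 13+7+11+6+3 = 40
HQ → H2 → P1 → S1 → E2 → HQ: 3+10+14+11+6 = 44
HQ → H2 → P1 → E2 → S1 → HQ: 3+10+7+11+5 = 36
HQ → H2 → S1 → P1 → E2 → HQ: 3+6+14+7+6 = 36
HQ → H2 → E2 → P1 → S1 → HQ: 3+5+7+14+5 = 34
HQ → S1 → P1 → H2 → E2 → HQ: 5+14+10+5+6 = 40
HQ → S1 → H2 → P1 → E2 → HQ: 5+6+10+7+6 = 34
The minimum is 34.
One optimal route: HQ → H2 → E2 → P1 → S1 → HQ (or its reverse).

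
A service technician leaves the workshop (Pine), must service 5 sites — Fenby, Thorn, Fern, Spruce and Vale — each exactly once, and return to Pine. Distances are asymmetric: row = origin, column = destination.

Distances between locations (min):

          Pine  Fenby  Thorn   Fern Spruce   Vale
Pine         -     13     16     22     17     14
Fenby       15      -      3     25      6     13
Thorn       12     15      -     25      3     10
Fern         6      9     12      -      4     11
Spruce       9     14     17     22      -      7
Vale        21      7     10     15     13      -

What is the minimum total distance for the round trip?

Pine→Fenby→Thorn→Fern→Spruce→Vale→Pine: 13+3+25+4+7+21 = 73
Pine→Fenby→Thorn→Fern→Vale→Spruce→Pine: 13+3+25+11+13+9 = 74
Pine→Fenby→Thorn→Spruce→Fern→Vale→Pine: 13+3+3+22+11+21 = 73
Pine→Fenby→Thorn→Spruce→Vale→Fern→Pine: 13+3+3+7+15+6 = 47
Pine→Fenby→Thorn→Vale→Fern→Spruce→Pine: 13+3+10+15+4+9 = 54
Pine→Fenby→Thorn→Vale→Spruce→Fern→Pine: 13+3+10+13+22+6 = 67
Pine→Fenby→Fern→Thorn→Spruce→Vale→Pine: 13+25+12+3+7+21 = 81
Pine→Fenby→Fern→Thorn→Vale→Spruce→Pine: 13+25+12+10+13+9 = 82
Pine→Fenby→Fern→Spruce→Thorn→Vale→Pine: 13+25+4+17+10+21 = 90
Pine→Fenby→Fern→Spruce→Vale→Thorn→Pine: 13+25+4+7+10+12 = 71
Pine→Fenby→Fern→Vale→Thorn→Spruce→Pine: 13+25+11+10+3+9 = 71
Pine→Fenby→Fern→Vale→Spruce→Thorn→Pine: 13+25+11+13+17+12 = 91
Pine→Fenby→Spruce→Thorn→Fern→Vale→Pine: 13+6+17+25+11+21 = 93
Pine→Fenby→Spruce→Thorn→Vale→Fern→Pine: 13+6+17+10+15+6 = 67
… (106 more)
The minimum is 47.
One optimal route: Pine → Fenby → Thorn → Spruce → Vale → Fern → Pine.

Minimum total distance: 47 min.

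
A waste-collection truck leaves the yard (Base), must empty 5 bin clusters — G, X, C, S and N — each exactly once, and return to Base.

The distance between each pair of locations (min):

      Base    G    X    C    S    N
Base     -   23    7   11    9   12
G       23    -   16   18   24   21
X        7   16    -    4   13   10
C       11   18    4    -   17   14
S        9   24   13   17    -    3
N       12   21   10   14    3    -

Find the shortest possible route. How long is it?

62 min — the shortest possible round trip.

With 5 stops there are 5!/2 = 60 distinct round trips (a route and its reverse cost the same).
Base-G-X-C-S-N-Base: 23+16+4+17+3+12 = 75
Base-G-X-C-N-S-Base: 23+16+4+14+3+9 = 69
Base-G-X-S-C-N-Base: 23+16+13+17+14+12 = 95
Base-G-X-S-N-C-Base: 23+16+13+3+14+11 = 80
Base-G-X-N-C-S-Base: 23+16+10+14+17+9 = 89
Base-G-X-N-S-C-Base: 23+16+10+3+17+11 = 80
Base-G-C-X-S-N-Base: 23+18+4+13+3+12 = 73
Base-G-C-X-N-S-Base: 23+18+4+10+3+9 = 67
Base-G-C-S-X-N-Base: 23+18+17+13+10+12 = 93
Base-G-C-S-N-X-Base: 23+18+17+3+10+7 = 78
Base-G-C-N-X-S-Base: 23+18+14+10+13+9 = 87
Base-G-C-N-S-X-Base: 23+18+14+3+13+7 = 78
Base-G-S-X-C-N-Base: 23+24+13+4+14+12 = 90
Base-G-S-X-N-C-Base: 23+24+13+10+14+11 = 95
… (46 more)
Base-X-C-G-N-S-Base: 7+4+18+21+3+9 = 62  ← best
The minimum is 62.
One optimal route: Base → X → C → G → N → S → Base (or its reverse).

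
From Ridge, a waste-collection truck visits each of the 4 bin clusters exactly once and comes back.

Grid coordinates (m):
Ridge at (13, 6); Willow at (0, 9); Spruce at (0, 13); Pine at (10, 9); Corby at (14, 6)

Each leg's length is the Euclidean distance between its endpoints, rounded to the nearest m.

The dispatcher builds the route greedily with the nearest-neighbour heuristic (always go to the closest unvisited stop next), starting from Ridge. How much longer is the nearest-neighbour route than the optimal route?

The nearest-neighbour route is 1 m longer than optimal.

Ridge: Corby=1, Pine=4, Willow=13, Spruce=15 ⇒ Corby
Corby: Pine=5, Willow=14, Spruce=16 ⇒ Pine
Pine: Willow=10, Spruce=11 ⇒ Willow
Willow: Spruce=4 ⇒ Spruce
NN route Ridge → Corby → Pine → Willow → Spruce → Ridge costs 35.
Optimal: Ridge → Willow → Spruce → Pine → Corby → Ridge costs 34 (by enumerating all 12 distinct tours).
Excess = 35 − 34 = 1.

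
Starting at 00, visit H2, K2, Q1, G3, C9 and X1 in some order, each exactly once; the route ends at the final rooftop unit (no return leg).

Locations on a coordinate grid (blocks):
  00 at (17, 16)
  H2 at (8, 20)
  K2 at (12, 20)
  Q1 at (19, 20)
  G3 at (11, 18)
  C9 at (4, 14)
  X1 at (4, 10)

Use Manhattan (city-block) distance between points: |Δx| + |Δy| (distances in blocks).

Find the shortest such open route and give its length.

35 blocks — the minimum one-way total.

There are 6! = 720 possible orderings.
00 - H2 - K2 - Q1 - G3 - C9 - X1: 13+4+7+10+11+4 = 49
00 - H2 - K2 - Q1 - G3 - X1 - C9: 13+4+7+10+15+4 = 53
00 - H2 - K2 - Q1 - C9 - G3 - X1: 13+4+7+21+11+15 = 71
00 - H2 - K2 - Q1 - C9 - X1 - G3: 13+4+7+21+4+15 = 64
00 - H2 - K2 - Q1 - X1 - G3 - C9: 13+4+7+25+15+11 = 75
00 - H2 - K2 - Q1 - X1 - C9 - G3: 13+4+7+25+4+11 = 64
00 - H2 - K2 - G3 - Q1 - C9 - X1: 13+4+3+10+21+4 = 55
00 - H2 - K2 - G3 - Q1 - X1 - C9: 13+4+3+10+25+4 = 59
… (712 more)
00 - Q1 - K2 - G3 - H2 - C9 - X1: 6+7+3+5+10+4 = 35  ← best
The minimum is 35.
One shortest path: 00 → Q1 → K2 → G3 → H2 → C9 → X1.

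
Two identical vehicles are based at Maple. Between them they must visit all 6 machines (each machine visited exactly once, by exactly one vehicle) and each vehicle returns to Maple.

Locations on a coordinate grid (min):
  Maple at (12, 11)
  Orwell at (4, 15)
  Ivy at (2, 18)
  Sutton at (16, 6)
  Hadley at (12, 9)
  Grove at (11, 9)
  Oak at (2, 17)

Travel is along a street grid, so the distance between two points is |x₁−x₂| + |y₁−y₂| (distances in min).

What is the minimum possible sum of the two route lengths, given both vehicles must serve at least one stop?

Try each way of splitting the stops between the two vehicles (each non-empty) and, for each split, find the best tour for each vehicle:
  {Orwell} + {Ivy, Sutton, Hadley, Grove, Oak}: 24 + 52 = 76
  {Ivy} + {Orwell, Sutton, Hadley, Grove, Oak}: 34 + 50 = 84
  {Orwell, Ivy} + {Sutton, Hadley, Grove, Oak}: 34 + 50 = 84
  {Sutton} + {Orwell, Ivy, Hadley, Grove, Oak}: 18 + 38 = 56
  {Orwell, Sutton} + {Ivy, Hadley, Grove, Oak}: 42 + 38 = 80
  {Ivy, Sutton} + {Orwell, Hadley, Grove, Oak}: 52 + 36 = 88
  … (31 splits in total)
  {Sutton, Hadley, Grove} + {Orwell, Ivy, Oak}: 20 + 34 = 54  ← best
Best: vehicle 1 Maple → Sutton → Hadley → Grove → Maple = 20; vehicle 2 Maple → Orwell → Ivy → Oak → Maple = 34; combined 54.

Minimum combined distance: 54 min.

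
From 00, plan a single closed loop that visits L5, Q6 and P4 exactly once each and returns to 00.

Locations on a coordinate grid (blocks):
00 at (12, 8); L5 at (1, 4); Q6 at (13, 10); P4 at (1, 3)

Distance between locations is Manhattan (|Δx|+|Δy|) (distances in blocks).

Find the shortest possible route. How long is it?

There are 3 distinct closed tours to check (reversals are equivalent).
00 - L5 - Q6 - P4 - 00: 15+18+19+16 = 68
00 - L5 - P4 - Q6 - 00: 15+1+19+3 = 38
00 - Q6 - L5 - P4 - 00: 3+18+1+16 = 38
The minimum is 38.
One optimal route: 00 → L5 → P4 → Q6 → 00 (or its reverse).

Minimum total distance: 38 blocks.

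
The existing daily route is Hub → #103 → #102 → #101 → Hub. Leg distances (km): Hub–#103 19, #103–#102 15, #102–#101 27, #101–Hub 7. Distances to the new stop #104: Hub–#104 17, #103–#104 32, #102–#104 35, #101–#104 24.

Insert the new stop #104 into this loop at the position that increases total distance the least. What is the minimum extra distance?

Insertion cost between consecutive stops i–j is d(i,#104) + d(#104,j) − d(i,j):
  between Hub and #103: 17 + 32 − 19 = 30
  between #103 and #102: 32 + 35 − 15 = 52
  between #102 and #101: 35 + 24 − 27 = 32
  between #101 and Hub: 24 + 17 − 7 = 34
Cheapest insertion is between Hub and #103, adding 30.
New total = 68 + 30 = 98.

Minimum extra distance: 30 km, inserting #104 between Hub and #103.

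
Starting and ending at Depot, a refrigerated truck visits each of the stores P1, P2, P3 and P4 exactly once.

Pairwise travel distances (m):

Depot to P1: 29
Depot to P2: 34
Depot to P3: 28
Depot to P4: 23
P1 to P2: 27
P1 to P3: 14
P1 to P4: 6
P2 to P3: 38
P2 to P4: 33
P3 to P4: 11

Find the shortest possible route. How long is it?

There are 12 distinct closed tours to check (reversals are equivalent).
Depot - P1 - P2 - P3 - P4 - Depot: 29+27+38+11+23 = 128
Depot - P1 - P2 - P4 - P3 - Depot: 29+27+33+11+28 = 128
Depot - P1 - P3 - P2 - P4 - Depot: 29+14+38+33+23 = 137
Depot - P1 - P3 - P4 - P2 - Depot: 29+14+11+33+34 = 121
Depot - P1 - P4 - P2 - P3 - Depot: 29+6+33+38+28 = 134
Depot - P1 - P4 - P3 - P2 - Depot: 29+6+11+38+34 = 118
Depot - P2 - P1 - P3 - P4 - Depot: 34+27+14+11+23 = 109
Depot - P2 - P1 - P4 - P3 - Depot: 34+27+6+11+28 = 106
Depot - P2 - P3 - P1 - P4 - Depot: 34+38+14+6+23 = 115
Depot - P2 - P4 - P1 - P3 - Depot: 34+33+6+14+28 = 115
Depot - P3 - P1 - P2 - P4 - Depot: 28+14+27+33+23 = 125
Depot - P3 - P2 - P1 - P4 - Depot: 28+38+27+6+23 = 122
The minimum is 106.
One optimal route: Depot → P2 → P1 → P4 → P3 → Depot (or its reverse).

106 m — the shortest possible round trip.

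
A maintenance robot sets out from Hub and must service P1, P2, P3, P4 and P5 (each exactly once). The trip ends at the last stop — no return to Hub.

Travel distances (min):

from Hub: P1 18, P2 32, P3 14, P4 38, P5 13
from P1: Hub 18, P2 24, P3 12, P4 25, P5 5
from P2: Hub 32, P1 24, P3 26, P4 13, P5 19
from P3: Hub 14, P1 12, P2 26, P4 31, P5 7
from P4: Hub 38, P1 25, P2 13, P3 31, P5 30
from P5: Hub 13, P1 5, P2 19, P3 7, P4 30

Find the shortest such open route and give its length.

63 min — the minimum one-way total.

There are 5! = 120 possible orderings.
Hub - P1 - P2 - P3 - P4 - P5: 18+24+26+31+30 = 129
Hub - P1 - P2 - P3 - P5 - P4: 18+24+26+7+30 = 105
Hub - P1 - P2 - P4 - P3 - P5: 18+24+13+31+7 = 93
Hub - P1 - P2 - P4 - P5 - P3: 18+24+13+30+7 = 92
Hub - P1 - P2 - P5 - P3 - P4: 18+24+19+7+31 = 99
Hub - P1 - P2 - P5 - P4 - P3: 18+24+19+30+31 = 122
Hub - P1 - P3 - P2 - P4 - P5: 18+12+26+13+30 = 99
Hub - P1 - P3 - P2 - P5 - P4: 18+12+26+19+30 = 105
Hub - P1 - P3 - P4 - P2 - P5: 18+12+31+13+19 = 93
Hub - P1 - P3 - P4 - P5 - P2: 18+12+31+30+19 = 110
Hub - P1 - P3 - P5 - P2 - P4: 18+12+7+19+13 = 69
Hub - P1 - P3 - P5 - P4 - P2: 18+12+7+30+13 = 80
Hub - P1 - P4 - P2 - P3 - P5: 18+25+13+26+7 = 89
Hub - P1 - P4 - P2 - P5 - P3: 18+25+13+19+7 = 82
… (106 more)
Hub - P3 - P1 - P5 - P2 - P4: 14+12+5+19+13 = 63  ← best
The minimum is 63.
One shortest path: Hub → P3 → P1 → P5 → P2 → P4.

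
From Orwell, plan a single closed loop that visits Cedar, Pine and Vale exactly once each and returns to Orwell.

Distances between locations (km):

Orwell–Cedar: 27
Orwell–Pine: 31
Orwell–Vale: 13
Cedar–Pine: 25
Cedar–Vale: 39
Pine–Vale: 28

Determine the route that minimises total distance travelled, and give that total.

With 3 stops there are 3!/2 = 3 distinct round trips (a route and its reverse cost the same).
Orwell→Cedar→Pine→Vale→Orwell: 27+25+28+13 = 93
Orwell→Cedar→Vale→Pine→Orwell: 27+39+28+31 = 125
Orwell→Pine→Cedar→Vale→Orwell: 31+25+39+13 = 108
The minimum is 93.
One optimal route: Orwell → Cedar → Pine → Vale → Orwell (or its reverse).

93 km — the shortest possible round trip.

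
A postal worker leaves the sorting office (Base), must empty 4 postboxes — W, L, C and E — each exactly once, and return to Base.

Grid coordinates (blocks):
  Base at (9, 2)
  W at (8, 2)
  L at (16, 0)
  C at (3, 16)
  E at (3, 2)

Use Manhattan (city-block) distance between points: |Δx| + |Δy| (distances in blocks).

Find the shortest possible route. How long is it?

Minimum total distance: 58 blocks.

Base-W-L-C-E-Base: 1+10+29+14+6 = 60
Base-W-L-E-C-Base: 1+10+15+14+20 = 60
Base-W-C-L-E-Base: 1+19+29+15+6 = 70
Base-W-C-E-L-Base: 1+19+14+15+9 = 58
Base-W-E-L-C-Base: 1+5+15+29+20 = 70
Base-W-E-C-L-Base: 1+5+14+29+9 = 58
Base-L-W-C-E-Base: 9+10+19+14+6 = 58
Base-L-W-E-C-Base: 9+10+5+14+20 = 58
Base-L-C-W-E-Base: 9+29+19+5+6 = 68
Base-L-E-W-C-Base: 9+15+5+19+20 = 68
Base-C-W-L-E-Base: 20+19+10+15+6 = 70
Base-C-L-W-E-Base: 20+29+10+5+6 = 70
The minimum is 58.
One optimal route: Base → W → C → E → L → Base (or its reverse).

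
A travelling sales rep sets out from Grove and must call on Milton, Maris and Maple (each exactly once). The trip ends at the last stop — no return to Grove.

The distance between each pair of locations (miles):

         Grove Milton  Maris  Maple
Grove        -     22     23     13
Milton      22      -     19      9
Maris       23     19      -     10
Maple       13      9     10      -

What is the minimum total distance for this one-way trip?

There are 3! = 6 possible orderings.
Grove - Milton - Maris - Maple: 22+19+10 = 51
Grove - Milton - Maple - Maris: 22+9+10 = 41
Grove - Maris - Milton - Maple: 23+19+9 = 51
Grove - Maris - Maple - Milton: 23+10+9 = 42
Grove - Maple - Milton - Maris: 13+9+19 = 41
Grove - Maple - Maris - Milton: 13+10+19 = 42
The minimum is 41.
One shortest path: Grove → Milton → Maple → Maris.

Minimum one-way distance = 41 miles.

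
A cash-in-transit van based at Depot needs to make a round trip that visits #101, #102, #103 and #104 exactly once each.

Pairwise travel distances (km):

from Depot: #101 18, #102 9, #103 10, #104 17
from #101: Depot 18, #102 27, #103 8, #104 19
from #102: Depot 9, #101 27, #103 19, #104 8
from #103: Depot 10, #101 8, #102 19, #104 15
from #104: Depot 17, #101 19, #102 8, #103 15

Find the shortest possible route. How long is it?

Shortest round trip = 54 km.

Depot - #101 - #102 - #103 - #104 - Depot: 18+27+19+15+17 = 96
Depot - #101 - #102 - #104 - #103 - Depot: 18+27+8+15+10 = 78
Depot - #101 - #103 - #102 - #104 - Depot: 18+8+19+8+17 = 70
Depot - #101 - #103 - #104 - #102 - Depot: 18+8+15+8+9 = 58
Depot - #101 - #104 - #102 - #103 - Depot: 18+19+8+19+10 = 74
Depot - #101 - #104 - #103 - #102 - Depot: 18+19+15+19+9 = 80
Depot - #102 - #101 - #103 - #104 - Depot: 9+27+8+15+17 = 76
Depot - #102 - #101 - #104 - #103 - Depot: 9+27+19+15+10 = 80
Depot - #102 - #103 - #101 - #104 - Depot: 9+19+8+19+17 = 72
Depot - #102 - #104 - #101 - #103 - Depot: 9+8+19+8+10 = 54
Depot - #103 - #101 - #102 - #104 - Depot: 10+8+27+8+17 = 70
Depot - #103 - #102 - #101 - #104 - Depot: 10+19+27+19+17 = 92
The minimum is 54.
One optimal route: Depot → #102 → #104 → #101 → #103 → Depot (or its reverse).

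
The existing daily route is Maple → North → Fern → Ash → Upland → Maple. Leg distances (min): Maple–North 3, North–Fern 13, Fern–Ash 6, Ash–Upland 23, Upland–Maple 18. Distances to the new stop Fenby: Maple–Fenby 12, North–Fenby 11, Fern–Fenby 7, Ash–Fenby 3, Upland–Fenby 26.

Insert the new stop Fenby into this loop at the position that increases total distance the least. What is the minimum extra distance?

+4 min — insert Fenby between Fern and Ash.

Insertion cost between consecutive stops i–j is d(i,Fenby) + d(Fenby,j) − d(i,j):
  between Maple and North: 12 + 11 − 3 = 20
  between North and Fern: 11 + 7 − 13 = 5
  between Fern and Ash: 7 + 3 − 6 = 4
  between Ash and Upland: 3 + 26 − 23 = 6
  between Upland and Maple: 26 + 12 − 18 = 20
Cheapest insertion is between Fern and Ash, adding 4.
New total = 63 + 4 = 67.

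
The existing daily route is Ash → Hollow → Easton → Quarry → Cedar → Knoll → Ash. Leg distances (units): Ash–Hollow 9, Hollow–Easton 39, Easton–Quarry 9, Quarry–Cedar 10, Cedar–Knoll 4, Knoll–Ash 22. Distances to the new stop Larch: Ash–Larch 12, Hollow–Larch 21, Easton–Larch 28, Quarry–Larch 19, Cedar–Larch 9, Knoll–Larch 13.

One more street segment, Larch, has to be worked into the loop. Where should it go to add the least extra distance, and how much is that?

+3 — insert Larch between Knoll and Ash.

Insertion cost between consecutive stops i–j is d(i,Larch) + d(Larch,j) − d(i,j):
  between Ash and Hollow: 12 + 21 − 9 = 24
  between Hollow and Easton: 21 + 28 − 39 = 10
  between Easton and Quarry: 28 + 19 − 9 = 38
  between Quarry and Cedar: 19 + 9 − 10 = 18
  between Cedar and Knoll: 9 + 13 − 4 = 18
  between Knoll and Ash: 13 + 12 − 22 = 3
Cheapest insertion is between Knoll and Ash, adding 3.
New total = 93 + 3 = 96.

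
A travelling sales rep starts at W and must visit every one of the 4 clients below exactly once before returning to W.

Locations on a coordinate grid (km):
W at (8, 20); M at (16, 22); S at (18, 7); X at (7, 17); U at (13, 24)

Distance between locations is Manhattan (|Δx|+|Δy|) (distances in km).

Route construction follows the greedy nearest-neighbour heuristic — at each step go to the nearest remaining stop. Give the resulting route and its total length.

62 km along W → X → U → M → S → W.

At W the remaining stops are X 4, U 9, M 10, S 23; go to X.
At X the remaining stops are U 13, M 14, S 21; go to U.
At U the remaining stops are M 5, S 22; go to M.
At M the remaining stops are S 17; go to S.
Return S→W: 23.
Total = 4 + 13 + 5 + 17 + 23 = 62.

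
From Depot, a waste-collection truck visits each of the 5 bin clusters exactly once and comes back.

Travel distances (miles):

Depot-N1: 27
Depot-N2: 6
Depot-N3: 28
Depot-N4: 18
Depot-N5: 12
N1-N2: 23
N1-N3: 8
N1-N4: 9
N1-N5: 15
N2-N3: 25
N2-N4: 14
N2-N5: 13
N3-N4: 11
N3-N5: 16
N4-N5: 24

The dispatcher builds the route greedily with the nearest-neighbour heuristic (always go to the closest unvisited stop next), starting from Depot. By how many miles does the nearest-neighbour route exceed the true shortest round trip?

Depot: N2=6, N5=12, N4=18, N1=27, N3=28 ⇒ N2
N2: N5=13, N4=14, N1=23, N3=25 ⇒ N5
N5: N1=15, N3=16, N4=24 ⇒ N1
N1: N3=8, N4=9 ⇒ N3
N3: N4=11 ⇒ N4
NN route Depot → N2 → N5 → N1 → N3 → N4 → Depot costs 71.
Optimal: Depot → N2 → N4 → N1 → N3 → N5 → Depot costs 65 (by enumerating all 60 distinct tours).
Excess = 71 − 65 = 6.

The nearest-neighbour route is 6 miles longer than optimal.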